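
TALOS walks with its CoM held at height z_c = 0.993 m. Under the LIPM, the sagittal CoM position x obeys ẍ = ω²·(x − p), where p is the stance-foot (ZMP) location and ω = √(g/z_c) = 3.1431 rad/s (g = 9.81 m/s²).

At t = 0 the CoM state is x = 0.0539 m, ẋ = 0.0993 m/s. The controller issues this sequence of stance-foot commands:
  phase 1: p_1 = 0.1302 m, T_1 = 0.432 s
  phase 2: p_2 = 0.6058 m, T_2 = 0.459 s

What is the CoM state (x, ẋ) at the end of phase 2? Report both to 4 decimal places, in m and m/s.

phase 1: p=0.1302, T=0.432, ωT=1.357819, cosh=2.072463, sinh=1.815242; start (x,ẋ)=(0.053900, 0.099300) → end (x,ẋ)=(0.029420, -0.229533)
phase 2: p=0.6058, T=0.459, ωT=1.442683, cosh=2.234164, sinh=1.997871; start (x,ẋ)=(0.029420, -0.229533) → end (x,ẋ)=(-0.827827, -4.132197)

x = -0.8278, ẋ = -4.1322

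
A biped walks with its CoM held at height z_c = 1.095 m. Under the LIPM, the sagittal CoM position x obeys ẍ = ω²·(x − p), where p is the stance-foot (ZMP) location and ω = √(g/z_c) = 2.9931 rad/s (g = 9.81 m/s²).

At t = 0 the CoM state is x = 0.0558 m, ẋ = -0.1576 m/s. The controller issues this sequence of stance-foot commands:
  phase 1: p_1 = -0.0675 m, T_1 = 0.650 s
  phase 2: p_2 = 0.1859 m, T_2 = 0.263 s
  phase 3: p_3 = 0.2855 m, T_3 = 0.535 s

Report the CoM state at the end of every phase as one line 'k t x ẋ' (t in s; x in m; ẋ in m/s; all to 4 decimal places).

phase 1: p=-0.0675, T=0.650, ωT=1.945515, cosh=3.570074, sinh=3.427160; start (x,ẋ)=(0.055800, -0.157600) → end (x,ẋ)=(0.192235, 0.702147)
phase 2: p=0.1859, T=0.263, ωT=0.787185, cosh=1.326164, sinh=0.871040; start (x,ẋ)=(0.192235, 0.702147) → end (x,ẋ)=(0.398637, 0.947678)
phase 3: p=0.2855, T=0.535, ωT=1.601309, cosh=2.580575, sinh=2.378943; start (x,ẋ)=(0.398637, 0.947678) → end (x,ẋ)=(1.330682, 3.251137)

1 0.6500 0.1922 0.7021
2 0.9130 0.3986 0.9477
3 1.4480 1.3307 3.2511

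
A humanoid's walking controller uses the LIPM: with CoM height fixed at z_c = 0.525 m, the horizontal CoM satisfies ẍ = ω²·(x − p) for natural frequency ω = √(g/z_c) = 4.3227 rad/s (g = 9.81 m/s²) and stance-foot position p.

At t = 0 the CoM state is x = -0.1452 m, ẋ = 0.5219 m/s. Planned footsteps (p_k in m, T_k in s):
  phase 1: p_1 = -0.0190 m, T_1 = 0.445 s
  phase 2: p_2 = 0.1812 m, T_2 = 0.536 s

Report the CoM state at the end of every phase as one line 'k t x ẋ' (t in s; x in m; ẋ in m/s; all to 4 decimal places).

phase 1: p=-0.0190, T=0.445, ωT=1.923602, cosh=3.495824, sinh=3.349744; start (x,ẋ)=(-0.145200, 0.521900) → end (x,ẋ)=(-0.055743, -0.002898)
phase 2: p=0.1812, T=0.536, ωT=2.316967, cosh=5.121716, sinh=5.023144; start (x,ẋ)=(-0.055743, -0.002898) → end (x,ẋ)=(-1.035720, -5.159704)

1 0.4450 -0.0557 -0.0029
2 0.9810 -1.0357 -5.1597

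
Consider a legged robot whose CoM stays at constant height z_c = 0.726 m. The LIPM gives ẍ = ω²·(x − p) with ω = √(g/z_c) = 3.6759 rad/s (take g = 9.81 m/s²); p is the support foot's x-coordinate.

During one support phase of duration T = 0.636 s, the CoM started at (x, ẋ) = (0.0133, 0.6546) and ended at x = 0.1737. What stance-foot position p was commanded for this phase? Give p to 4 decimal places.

ωT = 3.6759·0.636 = 2.337872; cosh(ωT) = 5.227853, sinh(ωT) = 5.131320
x(T) = p + (x₀−p)·cosh(ωT) + (ẋ₀/ω)·sinh(ωT) ⇒ p·(1 − cosh) = x(T) − x₀·cosh − (ẋ₀/ω)·sinh
numerator   = 0.1737 − (0.0133)·5.227853 − (0.6546/3.6759)·5.131320 = -0.809610
denominator = 1 − 5.227853 = -4.227853
p = -0.809610 / -4.227853 = 0.1915

p = 0.1915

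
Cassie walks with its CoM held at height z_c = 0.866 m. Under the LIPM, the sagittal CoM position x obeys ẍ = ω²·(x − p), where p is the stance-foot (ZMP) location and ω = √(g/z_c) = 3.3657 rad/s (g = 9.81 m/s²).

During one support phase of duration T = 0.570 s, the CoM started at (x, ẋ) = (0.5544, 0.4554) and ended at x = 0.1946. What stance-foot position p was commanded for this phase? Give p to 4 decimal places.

p = 0.8814

ωT = 3.3657·0.570 = 1.918449; cosh(ωT) = 3.478611, sinh(ωT) = 3.331776
x(T) = p + (x₀−p)·cosh(ωT) + (ẋ₀/ω)·sinh(ωT) ⇒ p·(1 − cosh) = x(T) − x₀·cosh − (ẋ₀/ω)·sinh
numerator   = 0.1946 − (0.5544)·3.478611 − (0.4554/3.3657)·3.331776 = -2.184752
denominator = 1 − 3.478611 = -2.478611
p = -2.184752 / -2.478611 = 0.8814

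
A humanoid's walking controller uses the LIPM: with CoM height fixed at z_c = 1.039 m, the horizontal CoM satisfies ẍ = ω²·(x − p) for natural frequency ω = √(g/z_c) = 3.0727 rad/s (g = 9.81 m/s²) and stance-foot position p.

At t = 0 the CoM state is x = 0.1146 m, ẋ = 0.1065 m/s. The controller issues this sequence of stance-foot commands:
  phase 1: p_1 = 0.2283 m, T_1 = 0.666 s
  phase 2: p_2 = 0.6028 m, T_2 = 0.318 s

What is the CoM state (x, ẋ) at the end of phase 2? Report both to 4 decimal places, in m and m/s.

phase 1: p=0.2283, T=0.666, ωT=2.046418, cosh=3.934662, sinh=3.805465; start (x,ẋ)=(0.114600, 0.106500) → end (x,ẋ)=(-0.087173, -0.910459)
phase 2: p=0.6028, T=0.318, ωT=0.977119, cosh=1.516592, sinh=1.140198; start (x,ẋ)=(-0.087173, -0.910459) → end (x,ẋ)=(-0.781455, -3.798107)

x = -0.7815, ẋ = -3.7981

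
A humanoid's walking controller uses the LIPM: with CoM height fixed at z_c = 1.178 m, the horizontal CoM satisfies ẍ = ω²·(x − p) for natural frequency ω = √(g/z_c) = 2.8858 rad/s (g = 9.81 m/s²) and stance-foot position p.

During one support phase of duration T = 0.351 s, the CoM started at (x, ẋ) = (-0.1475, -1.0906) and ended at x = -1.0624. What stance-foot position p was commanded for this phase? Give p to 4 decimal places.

ωT = 2.8858·0.351 = 1.012916; cosh(ωT) = 1.558388, sinh(ωT) = 1.195230
x(T) = p + (x₀−p)·cosh(ωT) + (ẋ₀/ω)·sinh(ωT) ⇒ p·(1 − cosh) = x(T) − x₀·cosh − (ẋ₀/ω)·sinh
numerator   = -1.0624 − (-0.1475)·1.558388 − (-1.0906/2.8858)·1.195230 = -0.380837
denominator = 1 − 1.558388 = -0.558388
p = -0.380837 / -0.558388 = 0.6820

p = 0.6820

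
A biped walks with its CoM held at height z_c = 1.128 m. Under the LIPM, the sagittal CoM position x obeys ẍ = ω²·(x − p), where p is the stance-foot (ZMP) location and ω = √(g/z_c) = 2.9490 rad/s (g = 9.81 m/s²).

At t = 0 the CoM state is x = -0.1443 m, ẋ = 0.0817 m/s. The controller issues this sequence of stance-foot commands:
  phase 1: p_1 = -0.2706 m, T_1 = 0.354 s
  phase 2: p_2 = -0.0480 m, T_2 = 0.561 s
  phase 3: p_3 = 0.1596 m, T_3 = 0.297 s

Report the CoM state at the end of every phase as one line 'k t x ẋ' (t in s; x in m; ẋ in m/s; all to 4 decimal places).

phase 1: p=-0.2706, T=0.354, ωT=1.043946, cosh=1.596233, sinh=1.244170; start (x,ẋ)=(-0.144300, 0.081700) → end (x,ẋ)=(-0.034527, 0.593814)
phase 2: p=-0.0480, T=0.561, ωT=1.654389, cosh=2.710546, sinh=2.519337; start (x,ẋ)=(-0.034527, 0.593814) → end (x,ẋ)=(0.495816, 1.709660)
phase 3: p=0.1596, T=0.297, ωT=0.875853, cosh=1.408714, sinh=0.992208; start (x,ẋ)=(0.495816, 1.709660) → end (x,ẋ)=(1.208458, 3.392198)

1 0.3540 -0.0345 0.5938
2 0.9150 0.4958 1.7097
3 1.2120 1.2085 3.3922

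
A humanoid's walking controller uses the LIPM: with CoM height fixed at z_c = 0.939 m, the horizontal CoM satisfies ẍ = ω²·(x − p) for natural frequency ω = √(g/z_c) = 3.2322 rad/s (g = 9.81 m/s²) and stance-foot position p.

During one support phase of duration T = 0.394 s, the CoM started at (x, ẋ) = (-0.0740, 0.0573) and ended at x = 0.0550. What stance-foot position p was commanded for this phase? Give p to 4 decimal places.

ωT = 3.2322·0.394 = 1.273487; cosh(ωT) = 1.926572, sinh(ωT) = 1.646718
x(T) = p + (x₀−p)·cosh(ωT) + (ẋ₀/ω)·sinh(ωT) ⇒ p·(1 − cosh) = x(T) − x₀·cosh − (ẋ₀/ω)·sinh
numerator   = 0.0550 − (-0.0740)·1.926572 − (0.0573/3.2322)·1.646718 = 0.168374
denominator = 1 − 1.926572 = -0.926572
p = 0.168374 / -0.926572 = -0.1817

p = -0.1817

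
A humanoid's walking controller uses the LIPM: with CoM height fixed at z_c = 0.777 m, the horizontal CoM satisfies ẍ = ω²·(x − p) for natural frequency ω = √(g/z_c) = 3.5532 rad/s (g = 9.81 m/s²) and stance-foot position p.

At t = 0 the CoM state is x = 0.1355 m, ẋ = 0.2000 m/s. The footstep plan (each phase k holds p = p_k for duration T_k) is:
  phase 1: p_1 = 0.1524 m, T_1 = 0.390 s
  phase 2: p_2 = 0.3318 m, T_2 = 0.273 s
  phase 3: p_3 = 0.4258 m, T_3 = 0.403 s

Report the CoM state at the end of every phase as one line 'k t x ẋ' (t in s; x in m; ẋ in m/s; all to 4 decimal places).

phase 1: p=0.1524, T=0.390, ωT=1.385748, cosh=2.123976, sinh=1.873839; start (x,ẋ)=(0.135500, 0.200000) → end (x,ẋ)=(0.221978, 0.312273)
phase 2: p=0.3318, T=0.273, ωT=0.970024, cosh=1.508540, sinh=1.129466; start (x,ẋ)=(0.221978, 0.312273) → end (x,ẋ)=(0.265392, 0.030337)
phase 3: p=0.4258, T=0.403, ωT=1.431940, cosh=2.212829, sinh=1.973983; start (x,ẋ)=(0.265392, 0.030337) → end (x,ẋ)=(0.087699, -1.057962)

1 0.3900 0.2220 0.3123
2 0.6630 0.2654 0.0303
3 1.0660 0.0877 -1.0580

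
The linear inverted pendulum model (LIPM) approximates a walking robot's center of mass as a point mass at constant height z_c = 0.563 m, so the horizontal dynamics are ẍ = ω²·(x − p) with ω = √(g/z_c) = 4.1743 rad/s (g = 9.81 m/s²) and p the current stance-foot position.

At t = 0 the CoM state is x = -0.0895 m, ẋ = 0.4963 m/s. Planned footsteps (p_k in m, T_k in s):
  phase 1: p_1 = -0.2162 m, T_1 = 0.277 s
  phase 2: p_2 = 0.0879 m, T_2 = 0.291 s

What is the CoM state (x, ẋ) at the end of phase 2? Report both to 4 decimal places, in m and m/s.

x = 0.8458, ẋ = 3.5372

phase 1: p=-0.2162, T=0.277, ωT=1.156281, cosh=1.746373, sinh=1.431719; start (x,ẋ)=(-0.089500, 0.496300) → end (x,ẋ)=(0.175289, 1.623938)
phase 2: p=0.0879, T=0.291, ωT=1.214721, cosh=1.833074, sinh=1.536281; start (x,ẋ)=(0.175289, 1.623938) → end (x,ẋ)=(0.845753, 3.537212)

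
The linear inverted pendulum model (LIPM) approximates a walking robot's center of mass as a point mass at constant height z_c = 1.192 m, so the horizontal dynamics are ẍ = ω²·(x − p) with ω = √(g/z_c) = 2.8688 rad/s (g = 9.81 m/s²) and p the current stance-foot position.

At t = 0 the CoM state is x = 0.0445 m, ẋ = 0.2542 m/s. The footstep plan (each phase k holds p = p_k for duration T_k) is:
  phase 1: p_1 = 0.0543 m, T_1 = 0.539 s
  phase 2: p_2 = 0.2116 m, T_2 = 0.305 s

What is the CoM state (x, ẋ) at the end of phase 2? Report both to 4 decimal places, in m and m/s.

phase 1: p=0.0543, T=0.539, ωT=1.546283, cosh=2.453515, sinh=2.240476; start (x,ẋ)=(0.044500, 0.254200) → end (x,ẋ)=(0.228781, 0.560694)
phase 2: p=0.2116, T=0.305, ωT=0.874984, cosh=1.407853, sinh=0.990984; start (x,ẋ)=(0.228781, 0.560694) → end (x,ẋ)=(0.429471, 0.838219)

x = 0.4295, ẋ = 0.8382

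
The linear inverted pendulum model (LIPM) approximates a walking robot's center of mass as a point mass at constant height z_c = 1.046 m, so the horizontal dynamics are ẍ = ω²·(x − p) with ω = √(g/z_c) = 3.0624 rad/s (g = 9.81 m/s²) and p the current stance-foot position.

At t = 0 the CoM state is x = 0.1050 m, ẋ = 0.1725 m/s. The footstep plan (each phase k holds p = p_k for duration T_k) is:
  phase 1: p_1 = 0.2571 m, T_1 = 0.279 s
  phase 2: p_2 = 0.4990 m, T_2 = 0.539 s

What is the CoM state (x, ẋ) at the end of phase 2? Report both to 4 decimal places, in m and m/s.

x = -0.7492, ẋ = -3.6283

phase 1: p=0.2571, T=0.279, ωT=0.854410, cosh=1.387760, sinh=0.962226; start (x,ẋ)=(0.105000, 0.172500) → end (x,ẋ)=(0.100222, -0.208808)
phase 2: p=0.4990, T=0.539, ωT=1.650634, cosh=2.701104, sinh=2.509176; start (x,ẋ)=(0.100222, -0.208808) → end (x,ẋ)=(-0.749227, -3.628259)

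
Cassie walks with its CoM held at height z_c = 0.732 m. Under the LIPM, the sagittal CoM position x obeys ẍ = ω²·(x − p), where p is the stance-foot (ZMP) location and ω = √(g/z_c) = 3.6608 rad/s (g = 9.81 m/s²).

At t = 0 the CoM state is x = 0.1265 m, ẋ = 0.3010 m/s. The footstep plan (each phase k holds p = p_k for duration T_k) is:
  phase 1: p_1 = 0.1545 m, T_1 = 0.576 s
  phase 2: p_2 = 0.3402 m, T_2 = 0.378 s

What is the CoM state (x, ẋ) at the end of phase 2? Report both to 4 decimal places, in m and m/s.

x = 0.8358, ẋ = 1.9969

phase 1: p=0.1545, T=0.576, ωT=2.108621, cosh=4.179139, sinh=4.057734; start (x,ẋ)=(0.126500, 0.301000) → end (x,ẋ)=(0.371121, 0.841993)
phase 2: p=0.3402, T=0.378, ωT=1.383782, cosh=2.120297, sinh=1.869668; start (x,ẋ)=(0.371121, 0.841993) → end (x,ẋ)=(0.835790, 1.996914)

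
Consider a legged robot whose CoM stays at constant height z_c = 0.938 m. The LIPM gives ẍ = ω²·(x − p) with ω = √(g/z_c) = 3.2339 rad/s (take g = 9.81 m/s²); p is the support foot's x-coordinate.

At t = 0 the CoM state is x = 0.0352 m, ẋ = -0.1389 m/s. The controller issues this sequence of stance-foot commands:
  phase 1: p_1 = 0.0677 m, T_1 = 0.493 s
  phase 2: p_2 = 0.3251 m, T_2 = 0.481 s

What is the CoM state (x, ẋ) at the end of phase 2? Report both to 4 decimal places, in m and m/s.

phase 1: p=0.0677, T=0.493, ωT=1.594313, cosh=2.563996, sinh=2.360947; start (x,ẋ)=(0.035200, -0.138900) → end (x,ẋ)=(-0.117035, -0.604279)
phase 2: p=0.3251, T=0.481, ωT=1.555506, cosh=2.474283, sinh=2.263200; start (x,ẋ)=(-0.117035, -0.604279) → end (x,ẋ)=(-1.191764, -4.731129)

x = -1.1918, ẋ = -4.7311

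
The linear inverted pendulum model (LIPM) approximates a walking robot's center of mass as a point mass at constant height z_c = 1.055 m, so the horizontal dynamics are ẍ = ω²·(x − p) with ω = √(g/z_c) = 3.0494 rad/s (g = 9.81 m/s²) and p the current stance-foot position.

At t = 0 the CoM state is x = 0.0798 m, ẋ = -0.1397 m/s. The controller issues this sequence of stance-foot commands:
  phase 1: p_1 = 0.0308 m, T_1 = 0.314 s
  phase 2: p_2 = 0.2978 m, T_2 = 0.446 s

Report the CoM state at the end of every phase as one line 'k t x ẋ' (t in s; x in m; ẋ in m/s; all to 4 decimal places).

1 0.3140 0.0531 -0.0428
2 0.7600 -0.2358 -1.4466

phase 1: p=0.0308, T=0.314, ωT=0.957512, cosh=1.494526, sinh=1.110679; start (x,ẋ)=(0.079800, -0.139700) → end (x,ẋ)=(0.053149, -0.042827)
phase 2: p=0.2978, T=0.446, ωT=1.360032, cosh=2.076486, sinh=1.819834; start (x,ẋ)=(0.053149, -0.042827) → end (x,ẋ)=(-0.235773, -1.446596)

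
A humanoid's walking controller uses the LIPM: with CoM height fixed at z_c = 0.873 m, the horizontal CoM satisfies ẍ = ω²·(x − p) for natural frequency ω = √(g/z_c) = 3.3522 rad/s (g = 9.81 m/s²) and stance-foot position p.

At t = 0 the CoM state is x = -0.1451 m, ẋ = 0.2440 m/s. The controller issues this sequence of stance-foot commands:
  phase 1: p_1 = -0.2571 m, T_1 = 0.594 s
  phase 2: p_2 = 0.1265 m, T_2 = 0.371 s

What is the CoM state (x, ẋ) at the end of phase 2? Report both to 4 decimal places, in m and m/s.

x = 1.7538, ẋ = 5.8208

phase 1: p=-0.2571, T=0.594, ωT=1.991207, cosh=3.730449, sinh=3.593918; start (x,ẋ)=(-0.145100, 0.244000) → end (x,ẋ)=(0.422304, 2.259553)
phase 2: p=0.1265, T=0.371, ωT=1.243666, cosh=1.878315, sinh=1.589990; start (x,ẋ)=(0.422304, 2.259553) → end (x,ẋ)=(1.753848, 5.820782)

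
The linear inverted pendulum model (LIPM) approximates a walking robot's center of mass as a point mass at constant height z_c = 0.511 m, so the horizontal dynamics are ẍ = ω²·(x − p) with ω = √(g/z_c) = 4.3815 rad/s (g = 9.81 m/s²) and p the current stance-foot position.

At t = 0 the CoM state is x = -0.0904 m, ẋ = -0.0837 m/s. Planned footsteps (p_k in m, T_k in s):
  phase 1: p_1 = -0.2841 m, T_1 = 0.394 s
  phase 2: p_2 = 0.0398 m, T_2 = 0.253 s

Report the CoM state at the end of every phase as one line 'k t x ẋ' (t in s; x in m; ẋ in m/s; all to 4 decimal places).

phase 1: p=-0.2841, T=0.394, ωT=1.726311, cosh=2.898912, sinh=2.720972; start (x,ẋ)=(-0.090400, -0.083700) → end (x,ẋ)=(0.225440, 2.066641)
phase 2: p=0.0398, T=0.253, ωT=1.108520, cosh=1.679958, sinh=1.349911; start (x,ẋ)=(0.225440, 2.066641) → end (x,ẋ)=(0.988386, 4.569865)

1 0.3940 0.2254 2.0666
2 0.6470 0.9884 4.5699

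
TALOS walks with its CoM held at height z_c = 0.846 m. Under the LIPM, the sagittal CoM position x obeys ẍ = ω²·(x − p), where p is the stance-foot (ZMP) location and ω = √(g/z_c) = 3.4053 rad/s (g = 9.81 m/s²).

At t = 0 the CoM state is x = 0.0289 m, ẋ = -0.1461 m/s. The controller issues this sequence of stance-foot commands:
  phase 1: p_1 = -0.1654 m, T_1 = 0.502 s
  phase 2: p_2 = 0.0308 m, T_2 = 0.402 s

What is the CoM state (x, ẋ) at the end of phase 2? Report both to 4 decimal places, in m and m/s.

phase 1: p=-0.1654, T=0.502, ωT=1.709461, cosh=2.853472, sinh=2.672508; start (x,ẋ)=(0.028900, -0.146100) → end (x,ẋ)=(0.274369, 1.351372)
phase 2: p=0.0308, T=0.402, ωT=1.368931, cosh=2.092762, sinh=1.838383; start (x,ẋ)=(0.274369, 1.351372) → end (x,ẋ)=(1.270083, 4.352902)

x = 1.2701, ẋ = 4.3529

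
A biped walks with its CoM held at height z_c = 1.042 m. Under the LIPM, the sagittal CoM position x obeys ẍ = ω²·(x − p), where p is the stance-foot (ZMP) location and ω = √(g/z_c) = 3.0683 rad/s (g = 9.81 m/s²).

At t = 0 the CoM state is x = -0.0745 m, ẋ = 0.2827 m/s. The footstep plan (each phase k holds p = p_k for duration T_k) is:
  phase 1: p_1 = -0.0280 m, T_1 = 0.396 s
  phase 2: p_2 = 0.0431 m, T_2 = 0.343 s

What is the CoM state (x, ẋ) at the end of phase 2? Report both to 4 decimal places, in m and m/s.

x = 0.1420, ẋ = 0.4236

phase 1: p=-0.0280, T=0.396, ωT=1.215047, cosh=1.833574, sinh=1.536878; start (x,ẋ)=(-0.074500, 0.282700) → end (x,ẋ)=(0.028340, 0.299076)
phase 2: p=0.0431, T=0.343, ωT=1.052427, cosh=1.606842, sinh=1.257753; start (x,ẋ)=(0.028340, 0.299076) → end (x,ẋ)=(0.141980, 0.423607)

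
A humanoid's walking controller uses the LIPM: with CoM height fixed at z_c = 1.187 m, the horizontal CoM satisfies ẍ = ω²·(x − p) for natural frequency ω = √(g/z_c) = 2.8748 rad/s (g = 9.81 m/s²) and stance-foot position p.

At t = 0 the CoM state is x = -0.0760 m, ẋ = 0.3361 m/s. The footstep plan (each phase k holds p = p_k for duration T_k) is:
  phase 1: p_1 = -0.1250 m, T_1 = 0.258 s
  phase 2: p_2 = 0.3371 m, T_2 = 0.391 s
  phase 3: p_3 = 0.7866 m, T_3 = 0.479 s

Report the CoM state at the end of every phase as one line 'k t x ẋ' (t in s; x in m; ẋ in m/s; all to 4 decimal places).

phase 1: p=-0.1250, T=0.258, ωT=0.741698, cosh=1.287901, sinh=0.811597; start (x,ẋ)=(-0.076000, 0.336100) → end (x,ẋ)=(0.032993, 0.547189)
phase 2: p=0.3371, T=0.391, ωT=1.124047, cosh=1.701122, sinh=1.376160; start (x,ẋ)=(0.032993, 0.547189) → end (x,ẋ)=(0.081715, -0.272268)
phase 3: p=0.7866, T=0.479, ωT=1.377029, cosh=2.107719, sinh=1.855392; start (x,ẋ)=(0.081715, -0.272268) → end (x,ẋ)=(-0.874820, -4.333635)

1 0.2580 0.0330 0.5472
2 0.6490 0.0817 -0.2723
3 1.1280 -0.8748 -4.3336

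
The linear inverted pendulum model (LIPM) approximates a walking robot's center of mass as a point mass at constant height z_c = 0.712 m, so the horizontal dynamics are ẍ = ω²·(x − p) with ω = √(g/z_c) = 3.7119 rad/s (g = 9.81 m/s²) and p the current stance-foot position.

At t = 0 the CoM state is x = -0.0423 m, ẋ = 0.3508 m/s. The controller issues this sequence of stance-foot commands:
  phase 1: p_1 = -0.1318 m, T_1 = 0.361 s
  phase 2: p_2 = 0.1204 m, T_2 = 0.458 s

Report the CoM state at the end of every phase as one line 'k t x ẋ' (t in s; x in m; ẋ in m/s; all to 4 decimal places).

phase 1: p=-0.1318, T=0.361, ωT=1.339996, cosh=2.040437, sinh=1.778591; start (x,ẋ)=(-0.042300, 0.350800) → end (x,ẋ)=(0.218908, 1.306660)
phase 2: p=0.1204, T=0.458, ωT=1.700050, cosh=2.828448, sinh=2.645774; start (x,ẋ)=(0.218908, 1.306660) → end (x,ẋ)=(1.330388, 4.663254)

1 0.3610 0.2189 1.3067
2 0.8190 1.3304 4.6633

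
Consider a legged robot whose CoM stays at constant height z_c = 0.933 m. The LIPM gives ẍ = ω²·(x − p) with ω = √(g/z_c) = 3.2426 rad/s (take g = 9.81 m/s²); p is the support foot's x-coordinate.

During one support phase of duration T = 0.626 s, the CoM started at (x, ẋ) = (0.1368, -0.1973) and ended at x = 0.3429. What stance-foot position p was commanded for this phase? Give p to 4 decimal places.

p = -0.0142

ωT = 3.2426·0.626 = 2.029868; cosh(ωT) = 3.872216, sinh(ωT) = 3.740863
x(T) = p + (x₀−p)·cosh(ωT) + (ẋ₀/ω)·sinh(ωT) ⇒ p·(1 − cosh) = x(T) − x₀·cosh − (ẋ₀/ω)·sinh
numerator   = 0.3429 − (0.1368)·3.872216 − (-0.1973/3.2426)·3.740863 = 0.040798
denominator = 1 − 3.872216 = -2.872216
p = 0.040798 / -2.872216 = -0.0142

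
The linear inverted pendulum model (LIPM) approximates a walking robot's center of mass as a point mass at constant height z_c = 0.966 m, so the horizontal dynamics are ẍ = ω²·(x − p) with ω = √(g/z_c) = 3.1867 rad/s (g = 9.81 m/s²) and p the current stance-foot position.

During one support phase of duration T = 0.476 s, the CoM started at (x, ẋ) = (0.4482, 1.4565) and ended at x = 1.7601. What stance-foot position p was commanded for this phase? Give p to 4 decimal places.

p = 0.2175

ωT = 3.1867·0.476 = 1.516869; cosh(ωT) = 2.388665, sinh(ωT) = 2.169268
x(T) = p + (x₀−p)·cosh(ωT) + (ẋ₀/ω)·sinh(ωT) ⇒ p·(1 − cosh) = x(T) − x₀·cosh − (ẋ₀/ω)·sinh
numerator   = 1.7601 − (0.4482)·2.388665 − (1.4565/3.1867)·2.169268 = -0.301976
denominator = 1 − 2.388665 = -1.388665
p = -0.301976 / -1.388665 = 0.2175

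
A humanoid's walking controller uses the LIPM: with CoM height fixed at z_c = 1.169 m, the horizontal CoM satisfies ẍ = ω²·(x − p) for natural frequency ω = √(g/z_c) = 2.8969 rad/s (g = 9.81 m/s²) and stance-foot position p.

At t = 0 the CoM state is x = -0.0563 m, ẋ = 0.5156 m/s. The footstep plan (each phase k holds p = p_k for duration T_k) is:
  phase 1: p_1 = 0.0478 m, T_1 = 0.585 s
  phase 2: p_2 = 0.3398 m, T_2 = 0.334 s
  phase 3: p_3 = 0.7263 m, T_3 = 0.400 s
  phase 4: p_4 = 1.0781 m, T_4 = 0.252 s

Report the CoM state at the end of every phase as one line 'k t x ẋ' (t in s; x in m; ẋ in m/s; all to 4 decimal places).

1 0.5850 0.2230 0.6577
2 0.9190 0.4196 0.6096
3 1.3190 0.4918 -0.2091
4 1.5710 0.2710 -1.6204

phase 1: p=0.0478, T=0.585, ωT=1.694686, cosh=2.814298, sinh=2.630641; start (x,ẋ)=(-0.056300, 0.515600) → end (x,ẋ)=(0.223042, 0.657737)
phase 2: p=0.3398, T=0.334, ωT=0.967565, cosh=1.505768, sinh=1.125760; start (x,ẋ)=(0.223042, 0.657737) → end (x,ẋ)=(0.419592, 0.609625)
phase 3: p=0.7263, T=0.400, ωT=1.158760, cosh=1.749928, sinh=1.436053; start (x,ẋ)=(0.419592, 0.609625) → end (x,ẋ)=(0.491786, -0.209138)
phase 4: p=1.0781, T=0.252, ωT=0.730019, cosh=1.278510, sinh=0.796610; start (x,ẋ)=(0.491786, -0.209138) → end (x,ẋ)=(0.270982, -1.620420)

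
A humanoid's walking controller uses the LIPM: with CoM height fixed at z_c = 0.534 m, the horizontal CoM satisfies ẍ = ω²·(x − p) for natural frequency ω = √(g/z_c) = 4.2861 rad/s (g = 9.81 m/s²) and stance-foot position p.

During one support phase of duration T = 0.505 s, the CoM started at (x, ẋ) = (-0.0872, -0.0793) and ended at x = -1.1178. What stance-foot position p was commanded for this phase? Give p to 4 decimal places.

p = 0.1915

ωT = 4.2861·0.505 = 2.164481; cosh(ωT) = 4.412443, sinh(ωT) = 4.297633
x(T) = p + (x₀−p)·cosh(ωT) + (ẋ₀/ω)·sinh(ωT) ⇒ p·(1 − cosh) = x(T) − x₀·cosh − (ẋ₀/ω)·sinh
numerator   = -1.1178 − (-0.0872)·4.412443 − (-0.0793/4.2861)·4.297633 = -0.653522
denominator = 1 − 4.412443 = -3.412443
p = -0.653522 / -3.412443 = 0.1915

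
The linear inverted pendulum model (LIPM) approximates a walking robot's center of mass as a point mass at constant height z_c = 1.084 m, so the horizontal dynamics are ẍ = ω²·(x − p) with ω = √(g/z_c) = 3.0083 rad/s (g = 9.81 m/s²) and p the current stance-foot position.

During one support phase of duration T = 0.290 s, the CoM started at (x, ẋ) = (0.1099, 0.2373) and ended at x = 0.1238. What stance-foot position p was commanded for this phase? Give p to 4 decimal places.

p = 0.2678

ωT = 3.0083·0.290 = 0.872407; cosh(ωT) = 1.405304, sinh(ωT) = 0.987359
x(T) = p + (x₀−p)·cosh(ωT) + (ẋ₀/ω)·sinh(ωT) ⇒ p·(1 − cosh) = x(T) − x₀·cosh − (ẋ₀/ω)·sinh
numerator   = 0.1238 − (0.1099)·1.405304 − (0.2373/3.0083)·0.987359 = -0.108528
denominator = 1 − 1.405304 = -0.405304
p = -0.108528 / -0.405304 = 0.2678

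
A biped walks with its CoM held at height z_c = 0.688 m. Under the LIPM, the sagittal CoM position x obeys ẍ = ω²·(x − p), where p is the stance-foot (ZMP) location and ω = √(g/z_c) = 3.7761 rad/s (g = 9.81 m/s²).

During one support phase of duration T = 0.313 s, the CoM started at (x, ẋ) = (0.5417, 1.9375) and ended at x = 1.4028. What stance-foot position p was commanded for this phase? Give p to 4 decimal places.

p = 0.4099

ωT = 3.7761·0.313 = 1.181919; cosh(ωT) = 1.783658, sinh(ωT) = 1.476968
x(T) = p + (x₀−p)·cosh(ωT) + (ẋ₀/ω)·sinh(ωT) ⇒ p·(1 − cosh) = x(T) − x₀·cosh − (ẋ₀/ω)·sinh
numerator   = 1.4028 − (0.5417)·1.783658 − (1.9375/3.7761)·1.476968 = -0.321233
denominator = 1 − 1.783658 = -0.783658
p = -0.321233 / -0.783658 = 0.4099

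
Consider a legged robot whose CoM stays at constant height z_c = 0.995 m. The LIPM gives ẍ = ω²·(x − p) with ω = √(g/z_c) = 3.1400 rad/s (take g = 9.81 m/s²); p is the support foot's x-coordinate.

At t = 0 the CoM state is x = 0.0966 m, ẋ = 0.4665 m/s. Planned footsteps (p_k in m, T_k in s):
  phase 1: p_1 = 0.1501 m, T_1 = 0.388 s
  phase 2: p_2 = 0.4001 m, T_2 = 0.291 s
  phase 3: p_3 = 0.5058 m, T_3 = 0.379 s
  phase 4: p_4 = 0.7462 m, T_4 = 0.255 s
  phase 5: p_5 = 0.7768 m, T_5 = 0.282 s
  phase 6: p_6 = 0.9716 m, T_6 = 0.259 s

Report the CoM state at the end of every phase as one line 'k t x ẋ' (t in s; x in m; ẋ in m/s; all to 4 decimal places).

phase 1: p=0.1501, T=0.388, ωT=1.218320, cosh=1.838614, sinh=1.542888; start (x,ẋ)=(0.096600, 0.466500) → end (x,ẋ)=(0.280956, 0.598524)
phase 2: p=0.4001, T=0.291, ωT=0.913740, cosh=1.447326, sinh=1.046305; start (x,ẋ)=(0.280956, 0.598524) → end (x,ẋ)=(0.427099, 0.474825)
phase 3: p=0.5058, T=0.379, ωT=1.190060, cosh=1.795741, sinh=1.491538; start (x,ẋ)=(0.427099, 0.474825) → end (x,ẋ)=(0.590021, 0.484071)
phase 4: p=0.7462, T=0.255, ωT=0.800700, cosh=1.338057, sinh=0.889042; start (x,ẋ)=(0.590021, 0.484071) → end (x,ẋ)=(0.674280, 0.211725)
phase 5: p=0.7768, T=0.282, ωT=0.885480, cosh=1.418332, sinh=1.005816; start (x,ẋ)=(0.674280, 0.211725) → end (x,ẋ)=(0.699214, -0.023487)
phase 6: p=0.9716, T=0.259, ωT=0.813260, cosh=1.349329, sinh=0.905919; start (x,ẋ)=(0.699214, -0.023487) → end (x,ẋ)=(0.597285, -0.806518)

1 0.3880 0.2810 0.5985
2 0.6790 0.4271 0.4748
3 1.0580 0.5900 0.4841
4 1.3130 0.6743 0.2117
5 1.5950 0.6992 -0.0235
6 1.8540 0.5973 -0.8065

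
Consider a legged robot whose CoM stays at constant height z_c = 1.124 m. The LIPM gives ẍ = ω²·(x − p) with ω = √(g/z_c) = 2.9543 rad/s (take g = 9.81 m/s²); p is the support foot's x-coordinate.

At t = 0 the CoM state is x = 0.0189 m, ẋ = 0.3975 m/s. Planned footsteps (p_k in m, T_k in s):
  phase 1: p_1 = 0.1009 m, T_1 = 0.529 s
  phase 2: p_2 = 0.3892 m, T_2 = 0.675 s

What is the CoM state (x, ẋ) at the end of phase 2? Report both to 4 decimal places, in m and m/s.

x = 0.2287, ẋ = -0.3400

phase 1: p=0.1009, T=0.529, ωT=1.562825, cosh=2.490913, sinh=2.281370; start (x,ẋ)=(0.018900, 0.397500) → end (x,ẋ)=(0.203603, 0.437470)
phase 2: p=0.3892, T=0.675, ωT=1.994152, cosh=3.741052, sinh=3.604923; start (x,ẋ)=(0.203603, 0.437470) → end (x,ẋ)=(0.228684, -0.340018)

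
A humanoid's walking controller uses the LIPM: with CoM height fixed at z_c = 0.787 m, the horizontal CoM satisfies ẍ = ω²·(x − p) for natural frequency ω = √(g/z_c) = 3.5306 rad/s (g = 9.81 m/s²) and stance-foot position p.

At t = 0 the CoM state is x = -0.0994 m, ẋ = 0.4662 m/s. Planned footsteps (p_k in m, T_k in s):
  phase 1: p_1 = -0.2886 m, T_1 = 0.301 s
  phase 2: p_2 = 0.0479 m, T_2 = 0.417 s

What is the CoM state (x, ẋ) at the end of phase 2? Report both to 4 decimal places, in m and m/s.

x = 1.3046, ẋ = 4.6934

phase 1: p=-0.2886, T=0.301, ωT=1.062711, cosh=1.619862, sinh=1.274344; start (x,ẋ)=(-0.099400, 0.466200) → end (x,ẋ)=(0.186149, 1.606428)
phase 2: p=0.0479, T=0.417, ωT=1.472260, cosh=2.294241, sinh=2.064835; start (x,ẋ)=(0.186149, 1.606428) → end (x,ẋ)=(1.304580, 4.693385)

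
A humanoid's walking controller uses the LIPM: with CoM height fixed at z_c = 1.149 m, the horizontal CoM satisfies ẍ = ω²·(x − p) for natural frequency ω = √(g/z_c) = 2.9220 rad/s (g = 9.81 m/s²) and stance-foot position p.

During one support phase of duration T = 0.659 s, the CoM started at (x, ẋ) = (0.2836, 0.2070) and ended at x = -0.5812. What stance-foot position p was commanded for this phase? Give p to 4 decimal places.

ωT = 2.9220·0.659 = 1.925598; cosh(ωT) = 3.502519, sinh(ωT) = 3.356730
x(T) = p + (x₀−p)·cosh(ωT) + (ẋ₀/ω)·sinh(ωT) ⇒ p·(1 − cosh) = x(T) − x₀·cosh − (ẋ₀/ω)·sinh
numerator   = -0.5812 − (0.2836)·3.502519 − (0.2070/2.9220)·3.356730 = -1.812311
denominator = 1 − 3.502519 = -2.502519
p = -1.812311 / -2.502519 = 0.7242

p = 0.7242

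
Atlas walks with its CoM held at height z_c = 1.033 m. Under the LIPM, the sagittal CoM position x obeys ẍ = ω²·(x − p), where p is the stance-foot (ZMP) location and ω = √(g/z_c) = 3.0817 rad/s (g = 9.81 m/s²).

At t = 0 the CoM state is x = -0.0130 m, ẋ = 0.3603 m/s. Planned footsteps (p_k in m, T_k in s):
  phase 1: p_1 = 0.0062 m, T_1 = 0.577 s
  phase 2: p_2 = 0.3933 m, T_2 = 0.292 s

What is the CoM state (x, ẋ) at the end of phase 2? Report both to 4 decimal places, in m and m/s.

phase 1: p=0.0062, T=0.577, ωT=1.778141, cosh=3.043897, sinh=2.874945; start (x,ẋ)=(-0.013000, 0.360300) → end (x,ẋ)=(0.283884, 0.926610)
phase 2: p=0.3933, T=0.292, ωT=0.899856, cosh=1.432939, sinh=1.026311; start (x,ẋ)=(0.283884, 0.926610) → end (x,ẋ)=(0.545106, 0.981717)

x = 0.5451, ẋ = 0.9817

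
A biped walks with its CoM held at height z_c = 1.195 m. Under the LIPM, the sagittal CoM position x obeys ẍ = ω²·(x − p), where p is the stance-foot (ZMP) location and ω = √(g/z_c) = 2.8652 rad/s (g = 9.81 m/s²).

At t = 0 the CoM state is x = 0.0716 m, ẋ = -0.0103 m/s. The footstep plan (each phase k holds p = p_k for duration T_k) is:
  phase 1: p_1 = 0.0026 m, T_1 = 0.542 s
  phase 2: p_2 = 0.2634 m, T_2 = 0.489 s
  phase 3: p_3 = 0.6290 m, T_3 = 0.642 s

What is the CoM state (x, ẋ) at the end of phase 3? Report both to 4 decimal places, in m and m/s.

phase 1: p=0.0026, T=0.542, ωT=1.552938, cosh=2.468480, sinh=2.256855; start (x,ẋ)=(0.071600, -0.010300) → end (x,ẋ)=(0.164812, 0.420752)
phase 2: p=0.2634, T=0.489, ωT=1.401083, cosh=2.152962, sinh=1.906632; start (x,ẋ)=(0.164812, 0.420752) → end (x,ẋ)=(0.331131, 0.367289)
phase 3: p=0.6290, T=0.642, ωT=1.839458, cosh=3.226016, sinh=3.067113; start (x,ẋ)=(0.331131, 0.367289) → end (x,ẋ)=(0.061242, -1.432760)

x = 0.0612, ẋ = -1.4328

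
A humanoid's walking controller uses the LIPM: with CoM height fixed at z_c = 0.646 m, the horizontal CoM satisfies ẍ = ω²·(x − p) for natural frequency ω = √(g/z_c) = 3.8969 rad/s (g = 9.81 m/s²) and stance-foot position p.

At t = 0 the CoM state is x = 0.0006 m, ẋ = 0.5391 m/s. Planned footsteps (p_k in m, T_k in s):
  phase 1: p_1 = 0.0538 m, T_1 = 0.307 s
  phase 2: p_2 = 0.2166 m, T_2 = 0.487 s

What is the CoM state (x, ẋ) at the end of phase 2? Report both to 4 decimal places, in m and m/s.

phase 1: p=0.0538, T=0.307, ωT=1.196348, cosh=1.805156, sinh=1.502859; start (x,ẋ)=(0.000600, 0.539100) → end (x,ẋ)=(0.165672, 0.661594)
phase 2: p=0.2166, T=0.487, ωT=1.897790, cosh=3.410518, sinh=3.260619; start (x,ẋ)=(0.165672, 0.661594) → end (x,ẋ)=(0.596480, 1.609277)

x = 0.5965, ẋ = 1.6093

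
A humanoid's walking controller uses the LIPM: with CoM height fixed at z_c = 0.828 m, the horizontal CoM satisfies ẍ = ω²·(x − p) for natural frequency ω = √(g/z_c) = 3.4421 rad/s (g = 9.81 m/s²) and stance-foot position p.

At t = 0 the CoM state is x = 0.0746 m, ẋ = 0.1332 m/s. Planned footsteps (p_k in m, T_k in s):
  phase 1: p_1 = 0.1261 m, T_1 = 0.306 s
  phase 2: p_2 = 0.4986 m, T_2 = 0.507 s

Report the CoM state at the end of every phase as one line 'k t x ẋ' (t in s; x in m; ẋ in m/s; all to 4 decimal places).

1 0.3060 0.0920 -0.0090
2 0.8130 -0.7084 -3.9117

phase 1: p=0.1261, T=0.306, ωT=1.053283, cosh=1.607919, sinh=1.259128; start (x,ẋ)=(0.074600, 0.133200) → end (x,ẋ)=(0.092017, -0.009028)
phase 2: p=0.4986, T=0.507, ωT=1.745145, cosh=2.950675, sinh=2.776055; start (x,ẋ)=(0.092017, -0.009028) → end (x,ẋ)=(-0.708376, -3.911727)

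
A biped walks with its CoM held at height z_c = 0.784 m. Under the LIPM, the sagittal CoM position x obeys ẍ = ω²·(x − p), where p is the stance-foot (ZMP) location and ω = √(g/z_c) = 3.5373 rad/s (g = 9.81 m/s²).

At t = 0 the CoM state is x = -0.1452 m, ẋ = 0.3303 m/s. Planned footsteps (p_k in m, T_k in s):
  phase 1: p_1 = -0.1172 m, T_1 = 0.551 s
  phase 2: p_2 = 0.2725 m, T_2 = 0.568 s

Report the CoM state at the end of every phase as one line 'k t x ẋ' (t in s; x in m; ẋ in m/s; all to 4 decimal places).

phase 1: p=-0.1172, T=0.551, ωT=1.949052, cosh=3.582219, sinh=3.439810; start (x,ẋ)=(-0.145200, 0.330300) → end (x,ẋ)=(0.103695, 0.842513)
phase 2: p=0.2725, T=0.568, ωT=2.009186, cosh=3.795673, sinh=3.661575; start (x,ẋ)=(0.103695, 0.842513) → end (x,ẋ)=(0.503883, 1.011522)

1 0.5510 0.1037 0.8425
2 1.1190 0.5039 1.0115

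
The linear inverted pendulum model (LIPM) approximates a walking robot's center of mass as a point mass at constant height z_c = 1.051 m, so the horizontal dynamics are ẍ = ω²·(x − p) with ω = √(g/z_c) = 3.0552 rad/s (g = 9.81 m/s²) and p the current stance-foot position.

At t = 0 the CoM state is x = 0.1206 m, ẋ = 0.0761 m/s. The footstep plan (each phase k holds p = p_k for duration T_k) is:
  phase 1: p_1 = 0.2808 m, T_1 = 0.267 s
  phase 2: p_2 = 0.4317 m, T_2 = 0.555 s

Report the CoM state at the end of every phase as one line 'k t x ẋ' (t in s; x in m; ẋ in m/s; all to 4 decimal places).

phase 1: p=0.2808, T=0.267, ωT=0.815738, cosh=1.351579, sinh=0.909266; start (x,ẋ)=(0.120600, 0.076100) → end (x,ẋ)=(0.086925, -0.342179)
phase 2: p=0.4317, T=0.555, ωT=1.695636, cosh=2.816797, sinh=2.633314; start (x,ẋ)=(0.086925, -0.342179) → end (x,ẋ)=(-0.834388, -3.737663)

1 0.2670 0.0869 -0.3422
2 0.8220 -0.8344 -3.7377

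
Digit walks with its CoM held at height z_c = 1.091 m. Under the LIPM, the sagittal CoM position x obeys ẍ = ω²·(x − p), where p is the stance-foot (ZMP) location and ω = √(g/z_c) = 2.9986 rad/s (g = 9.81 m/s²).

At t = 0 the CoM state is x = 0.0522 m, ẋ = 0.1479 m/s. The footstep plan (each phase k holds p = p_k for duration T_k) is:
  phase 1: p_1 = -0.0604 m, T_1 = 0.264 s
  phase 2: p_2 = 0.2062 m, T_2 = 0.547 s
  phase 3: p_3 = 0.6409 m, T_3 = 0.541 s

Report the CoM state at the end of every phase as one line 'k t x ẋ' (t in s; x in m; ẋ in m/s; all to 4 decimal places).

1 0.2640 0.1326 0.4928
2 0.8110 0.4171 0.7709
3 1.3520 0.6778 0.3953

phase 1: p=-0.0604, T=0.264, ωT=0.791630, cosh=1.330049, sinh=0.876943; start (x,ẋ)=(0.052200, 0.147900) → end (x,ẋ)=(0.132617, 0.492807)
phase 2: p=0.2062, T=0.547, ωT=1.640234, cosh=2.675156, sinh=2.481221; start (x,ẋ)=(0.132617, 0.492807) → end (x,ẋ)=(0.417132, 0.770865)
phase 3: p=0.6409, T=0.541, ωT=1.622243, cosh=2.630945, sinh=2.433490; start (x,ẋ)=(0.417132, 0.770865) → end (x,ẋ)=(0.677768, 0.395255)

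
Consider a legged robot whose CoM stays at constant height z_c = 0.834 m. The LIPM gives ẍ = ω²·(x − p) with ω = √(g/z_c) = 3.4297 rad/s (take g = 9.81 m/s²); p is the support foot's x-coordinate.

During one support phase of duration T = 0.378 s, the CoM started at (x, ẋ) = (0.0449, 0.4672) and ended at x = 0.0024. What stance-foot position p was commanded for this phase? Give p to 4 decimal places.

p = 0.3277

ωT = 3.4297·0.378 = 1.296427; cosh(ωT) = 1.964858, sinh(ωT) = 1.691350
x(T) = p + (x₀−p)·cosh(ωT) + (ẋ₀/ω)·sinh(ωT) ⇒ p·(1 − cosh) = x(T) − x₀·cosh − (ẋ₀/ω)·sinh
numerator   = 0.0024 − (0.0449)·1.964858 − (0.4672/3.4297)·1.691350 = -0.316221
denominator = 1 − 1.964858 = -0.964858
p = -0.316221 / -0.964858 = 0.3277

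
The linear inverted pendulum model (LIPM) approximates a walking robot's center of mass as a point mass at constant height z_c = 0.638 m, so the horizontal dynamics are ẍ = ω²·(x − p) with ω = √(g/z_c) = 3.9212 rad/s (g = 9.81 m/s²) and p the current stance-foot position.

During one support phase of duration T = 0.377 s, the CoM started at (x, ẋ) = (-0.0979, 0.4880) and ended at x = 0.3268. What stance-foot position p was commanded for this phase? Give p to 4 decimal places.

p = -0.2249

ωT = 3.9212·0.377 = 1.478292; cosh(ωT) = 2.306739, sinh(ωT) = 2.078712
x(T) = p + (x₀−p)·cosh(ωT) + (ẋ₀/ω)·sinh(ωT) ⇒ p·(1 − cosh) = x(T) − x₀·cosh − (ẋ₀/ω)·sinh
numerator   = 0.3268 − (-0.0979)·2.306739 − (0.4880/3.9212)·2.078712 = 0.293930
denominator = 1 − 2.306739 = -1.306739
p = 0.293930 / -1.306739 = -0.2249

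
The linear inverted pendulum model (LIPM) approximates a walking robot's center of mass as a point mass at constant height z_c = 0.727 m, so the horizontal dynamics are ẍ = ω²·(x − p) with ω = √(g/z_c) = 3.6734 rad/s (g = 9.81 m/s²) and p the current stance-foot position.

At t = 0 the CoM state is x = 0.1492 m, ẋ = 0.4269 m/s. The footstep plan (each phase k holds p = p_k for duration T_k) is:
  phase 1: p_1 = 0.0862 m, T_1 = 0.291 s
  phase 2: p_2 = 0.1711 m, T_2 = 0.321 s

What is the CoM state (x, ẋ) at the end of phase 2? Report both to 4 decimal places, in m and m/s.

x = 0.8658, ẋ = 2.6684

phase 1: p=0.0862, T=0.291, ωT=1.068959, cosh=1.627856, sinh=1.284491; start (x,ẋ)=(0.149200, 0.426900) → end (x,ẋ)=(0.338031, 0.992194)
phase 2: p=0.1711, T=0.321, ωT=1.179161, cosh=1.779591, sinh=1.472055; start (x,ẋ)=(0.338031, 0.992194) → end (x,ẋ)=(0.865774, 2.668369)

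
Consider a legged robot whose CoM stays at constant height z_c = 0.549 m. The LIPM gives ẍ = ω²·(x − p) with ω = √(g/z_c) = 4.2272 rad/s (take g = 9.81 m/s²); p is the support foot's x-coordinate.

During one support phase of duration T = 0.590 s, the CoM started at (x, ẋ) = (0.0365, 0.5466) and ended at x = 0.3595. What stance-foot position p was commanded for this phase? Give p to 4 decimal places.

ωT = 4.2272·0.590 = 2.494048; cosh(ωT) = 6.096387, sinh(ωT) = 6.013812
x(T) = p + (x₀−p)·cosh(ωT) + (ẋ₀/ω)·sinh(ωT) ⇒ p·(1 − cosh) = x(T) − x₀·cosh − (ẋ₀/ω)·sinh
numerator   = 0.3595 − (0.0365)·6.096387 − (0.5466/4.2272)·6.013812 = -0.640637
denominator = 1 − 6.096387 = -5.096387
p = -0.640637 / -5.096387 = 0.1257

p = 0.1257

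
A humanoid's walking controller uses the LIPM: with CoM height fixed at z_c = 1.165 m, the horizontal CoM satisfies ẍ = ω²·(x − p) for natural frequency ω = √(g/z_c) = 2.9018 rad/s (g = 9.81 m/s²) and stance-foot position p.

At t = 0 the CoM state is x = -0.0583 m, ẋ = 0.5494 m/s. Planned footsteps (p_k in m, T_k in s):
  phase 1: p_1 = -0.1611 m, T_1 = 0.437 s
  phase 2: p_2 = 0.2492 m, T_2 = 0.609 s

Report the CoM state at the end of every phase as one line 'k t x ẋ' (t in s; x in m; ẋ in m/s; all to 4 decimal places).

1 0.4370 0.3458 1.5417
2 1.0460 2.0502 5.4416

phase 1: p=-0.1611, T=0.437, ωT=1.268087, cosh=1.917708, sinh=1.636338; start (x,ẋ)=(-0.058300, 0.549400) → end (x,ẋ)=(0.345849, 1.541716)
phase 2: p=0.2492, T=0.609, ωT=1.767196, cosh=3.012613, sinh=2.841802; start (x,ẋ)=(0.345849, 1.541716) → end (x,ẋ)=(2.050207, 5.441601)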